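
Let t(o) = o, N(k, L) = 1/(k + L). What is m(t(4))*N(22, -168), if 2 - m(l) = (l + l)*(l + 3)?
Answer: 27/73 ≈ 0.36986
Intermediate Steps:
N(k, L) = 1/(L + k)
m(l) = 2 - 2*l*(3 + l) (m(l) = 2 - (l + l)*(l + 3) = 2 - 2*l*(3 + l))
m(t(4))*N(22, -168) = (2 - 6*4 - 2*4²)/(-168 + 22) = (2 - 24 - 2*16)/(-146) = (2 - 24 - 32)*(-1/146) = -54*(-1/146) = 27/73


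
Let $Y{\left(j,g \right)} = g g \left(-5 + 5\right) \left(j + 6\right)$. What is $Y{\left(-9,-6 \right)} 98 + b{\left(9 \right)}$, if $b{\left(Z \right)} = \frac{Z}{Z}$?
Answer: $1$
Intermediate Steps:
$b{\left(Z \right)} = 1$
$Y{\left(j,g \right)} = 0$ ($Y{\left(j,g \right)} = g^{2} \cdot 0 \left(6 + j\right) = g^{2} \cdot 0 = 0$)
$Y{\left(-9,-6 \right)} 98 + b{\left(9 \right)} = 0 \cdot 98 + 1 = 0 + 1 = 1$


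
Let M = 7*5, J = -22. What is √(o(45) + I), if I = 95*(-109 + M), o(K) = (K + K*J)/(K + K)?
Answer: I*√28162/2 ≈ 83.908*I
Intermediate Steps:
o(K) = -21/2 (o(K) = (K + K*(-22))/(K + K) = (K - 22*K)/((2*K)) = (-21*K)*(1/(2*K)) = -21/2)
M = 35
I = -7030 (I = 95*(-109 + 35) = 95*(-74) = -7030)
√(o(45) + I) = √(-21/2 - 7030) = √(-14081/2) = I*√28162/2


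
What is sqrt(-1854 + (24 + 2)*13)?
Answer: 2*I*sqrt(379) ≈ 38.936*I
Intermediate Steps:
sqrt(-1854 + (24 + 2)*13) = sqrt(-1854 + 26*13) = sqrt(-1854 + 338) = sqrt(-1516) = 2*I*sqrt(379)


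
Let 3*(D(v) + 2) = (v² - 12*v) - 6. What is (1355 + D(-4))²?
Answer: 16949689/9 ≈ 1.8833e+6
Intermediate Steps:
D(v) = -4 - 4*v + v²/3 (D(v) = -2 + ((v² - 12*v) - 6)/3 = -2 + (-6 + v² - 12*v)/3 = -2 + (-2 - 4*v + v²/3) = -4 - 4*v + v²/3)
(1355 + D(-4))² = (1355 + (-4 - 4*(-4) + (⅓)*(-4)²))² = (1355 + (-4 + 16 + (⅓)*16))² = (1355 + (-4 + 16 + 16/3))² = (1355 + 52/3)² = (4117/3)² = 16949689/9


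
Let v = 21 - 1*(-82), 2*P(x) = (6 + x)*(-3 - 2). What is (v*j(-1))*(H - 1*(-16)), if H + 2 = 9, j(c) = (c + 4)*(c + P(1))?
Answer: -262959/2 ≈ -1.3148e+5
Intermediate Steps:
P(x) = -15 - 5*x/2 (P(x) = ((6 + x)*(-3 - 2))/2 = ((6 + x)*(-5))/2 = (-30 - 5*x)/2 = -15 - 5*x/2)
j(c) = (4 + c)*(-35/2 + c) (j(c) = (c + 4)*(c + (-15 - 5/2*1)) = (4 + c)*(c + (-15 - 5/2)) = (4 + c)*(c - 35/2) = (4 + c)*(-35/2 + c))
v = 103 (v = 21 + 82 = 103)
H = 7 (H = -2 + 9 = 7)
(v*j(-1))*(H - 1*(-16)) = (103*(-70 + (-1)² - 27/2*(-1)))*(7 - 1*(-16)) = (103*(-70 + 1 + 27/2))*(7 + 16) = (103*(-111/2))*23 = -11433/2*23 = -262959/2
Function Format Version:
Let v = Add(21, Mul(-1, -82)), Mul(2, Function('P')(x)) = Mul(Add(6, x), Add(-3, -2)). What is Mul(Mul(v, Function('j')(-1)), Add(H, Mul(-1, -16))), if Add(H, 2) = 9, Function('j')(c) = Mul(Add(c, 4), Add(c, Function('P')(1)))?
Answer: Rational(-262959, 2) ≈ -1.3148e+5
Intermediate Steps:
Function('P')(x) = Add(-15, Mul(Rational(-5, 2), x)) (Function('P')(x) = Mul(Rational(1, 2), Mul(Add(6, x), Add(-3, -2))) = Mul(Rational(1, 2), Mul(Add(6, x), -5)) = Mul(Rational(1, 2), Add(-30, Mul(-5, x))) = Add(-15, Mul(Rational(-5, 2), x)))
Function('j')(c) = Mul(Add(4, c), Add(Rational(-35, 2), c)) (Function('j')(c) = Mul(Add(c, 4), Add(c, Add(-15, Mul(Rational(-5, 2), 1)))) = Mul(Add(4, c), Add(c, Add(-15, Rational(-5, 2)))) = Mul(Add(4, c), Add(c, Rational(-35, 2))) = Mul(Add(4, c), Add(Rational(-35, 2), c)))
v = 103 (v = Add(21, 82) = 103)
H = 7 (H = Add(-2, 9) = 7)
Mul(Mul(v, Function('j')(-1)), Add(H, Mul(-1, -16))) = Mul(Mul(103, Add(-70, Pow(-1, 2), Mul(Rational(-27, 2), -1))), Add(7, Mul(-1, -16))) = Mul(Mul(103, Add(-70, 1, Rational(27, 2))), Add(7, 16)) = Mul(Mul(103, Rational(-111, 2)), 23) = Mul(Rational(-11433, 2), 23) = Rational(-262959, 2)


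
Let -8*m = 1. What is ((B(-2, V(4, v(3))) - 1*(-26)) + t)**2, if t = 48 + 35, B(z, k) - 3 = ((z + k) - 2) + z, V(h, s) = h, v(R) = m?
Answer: 12100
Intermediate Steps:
m = -1/8 (m = -1/8*1 = -1/8 ≈ -0.12500)
v(R) = -1/8
B(z, k) = 1 + k + 2*z (B(z, k) = 3 + (((z + k) - 2) + z) = 3 + (((k + z) - 2) + z) = 3 + ((-2 + k + z) + z) = 3 + (-2 + k + 2*z) = 1 + k + 2*z)
t = 83
((B(-2, V(4, v(3))) - 1*(-26)) + t)**2 = (((1 + 4 + 2*(-2)) - 1*(-26)) + 83)**2 = (((1 + 4 - 4) + 26) + 83)**2 = ((1 + 26) + 83)**2 = (27 + 83)**2 = 110**2 = 12100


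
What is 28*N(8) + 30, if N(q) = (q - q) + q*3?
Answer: 702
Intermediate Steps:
N(q) = 3*q (N(q) = 0 + 3*q = 3*q)
28*N(8) + 30 = 28*(3*8) + 30 = 28*24 + 30 = 672 + 30 = 702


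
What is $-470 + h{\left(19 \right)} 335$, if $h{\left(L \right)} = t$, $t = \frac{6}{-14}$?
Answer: $- \frac{4295}{7} \approx -613.57$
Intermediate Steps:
$t = - \frac{3}{7}$ ($t = 6 \left(- \frac{1}{14}\right) = - \frac{3}{7} \approx -0.42857$)
$h{\left(L \right)} = - \frac{3}{7}$
$-470 + h{\left(19 \right)} 335 = -470 - \frac{1005}{7} = - \frac{4295}{7}$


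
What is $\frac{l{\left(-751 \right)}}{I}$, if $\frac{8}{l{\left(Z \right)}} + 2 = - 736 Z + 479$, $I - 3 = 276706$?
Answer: $\frac{8}{153079016017} \approx 5.2261 \cdot 10^{-11}$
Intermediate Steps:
$I = 276709$ ($I = 3 + 276706 = 276709$)
$l{\left(Z \right)} = \frac{8}{477 - 736 Z}$ ($l{\left(Z \right)} = \frac{8}{-2 - \left(-479 + 736 Z\right)} = \frac{8}{477 - 736 Z}$)
$\frac{l{\left(-751 \right)}}{I} = \frac{\left(-8\right) \frac{1}{-477 + 736 \left(-751\right)}}{276709} = - \frac{8}{-477 - 552736} \cdot \frac{1}{276709} = - \frac{8}{-553213} \cdot \frac{1}{276709} = \left(-8\right) \left(- \frac{1}{553213}\right) \frac{1}{276709} = \frac{8}{553213} \cdot \frac{1}{276709} = \frac{8}{153079016017}$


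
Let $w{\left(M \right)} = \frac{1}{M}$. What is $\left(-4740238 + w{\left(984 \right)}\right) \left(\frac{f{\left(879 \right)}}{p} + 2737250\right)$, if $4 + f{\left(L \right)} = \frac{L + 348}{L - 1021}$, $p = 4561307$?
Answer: $- \frac{2756551453891636384712885}{212447434832} \approx -1.2975 \cdot 10^{13}$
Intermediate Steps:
$f{\left(L \right)} = -4 + \frac{348 + L}{-1021 + L}$ ($f{\left(L \right)} = -4 + \frac{L + 348}{L - 1021} = -4 + \frac{348 + L}{-1021 + L}$)
$\left(-4740238 + w{\left(984 \right)}\right) \left(\frac{f{\left(879 \right)}}{p} + 2737250\right) = \left(-4740238 + \frac{1}{984}\right) \left(\frac{\frac{1}{-1021 + 879} \left(4432 - 2637\right)}{4561307} + 2737250\right) = \left(-4740238 + \frac{1}{984}\right) \left(\frac{4432 - 2637}{-142} \cdot \frac{1}{4561307} + 2737250\right) = - \frac{4664394191 \left(\left(- \frac{1}{142}\right) 1795 \cdot \frac{1}{4561307} + 2737250\right)}{984} = - \frac{4664394191 \left(\left(- \frac{1795}{142}\right) \frac{1}{4561307} + 2737250\right)}{984} = - \frac{4664394191 \left(- \frac{1795}{647705594} + 2737250\right)}{984} = \left(- \frac{4664394191}{984}\right) \frac{1772932137174705}{647705594} = - \frac{2756551453891636384712885}{212447434832}$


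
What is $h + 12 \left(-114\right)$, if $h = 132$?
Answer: $-1236$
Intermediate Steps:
$h + 12 \left(-114\right) = 132 + 12 \left(-114\right) = 132 - 1368 = -1236$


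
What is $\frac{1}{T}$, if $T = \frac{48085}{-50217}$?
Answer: $- \frac{50217}{48085} \approx -1.0443$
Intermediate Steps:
$T = - \frac{48085}{50217}$ ($T = 48085 \left(- \frac{1}{50217}\right) = - \frac{48085}{50217} \approx -0.95754$)
$\frac{1}{T} = \frac{1}{- \frac{48085}{50217}} = - \frac{50217}{48085}$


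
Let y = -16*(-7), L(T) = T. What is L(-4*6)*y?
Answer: -2688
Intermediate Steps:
y = 112
L(-4*6)*y = -4*6*112 = -24*112 = -2688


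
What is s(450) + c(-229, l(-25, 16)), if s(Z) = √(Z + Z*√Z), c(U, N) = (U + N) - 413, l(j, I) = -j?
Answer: -617 + 15*√(2 + 30*√2) ≈ -517.02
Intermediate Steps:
c(U, N) = -413 + N + U (c(U, N) = (N + U) - 413 = -413 + N + U)
s(Z) = √(Z + Z^(3/2))
s(450) + c(-229, l(-25, 16)) = √(450 + 450^(3/2)) + (-413 - 1*(-25) - 229) = √(450 + 6750*√2) + (-413 + 25 - 229) = √(450 + 6750*√2) - 617 = -617 + √(450 + 6750*√2)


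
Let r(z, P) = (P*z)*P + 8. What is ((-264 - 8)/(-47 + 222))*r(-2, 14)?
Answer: 104448/175 ≈ 596.85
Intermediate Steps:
r(z, P) = 8 + z*P**2 (r(z, P) = z*P**2 + 8 = 8 + z*P**2)
((-264 - 8)/(-47 + 222))*r(-2, 14) = ((-264 - 8)/(-47 + 222))*(8 - 2*14**2) = (-272/175)*(8 - 2*196) = (-272*1/175)*(8 - 392) = -272/175*(-384) = 104448/175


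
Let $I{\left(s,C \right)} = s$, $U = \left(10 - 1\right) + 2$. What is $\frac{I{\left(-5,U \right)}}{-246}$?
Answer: $\frac{5}{246} \approx 0.020325$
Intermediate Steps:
$U = 11$ ($U = 9 + 2 = 11$)
$\frac{I{\left(-5,U \right)}}{-246} = - \frac{5}{-246} = \left(-5\right) \left(- \frac{1}{246}\right) = \frac{5}{246}$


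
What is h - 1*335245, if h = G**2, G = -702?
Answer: 157559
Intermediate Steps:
h = 492804 (h = (-702)**2 = 492804)
h - 1*335245 = 492804 - 1*335245 = 492804 - 335245 = 157559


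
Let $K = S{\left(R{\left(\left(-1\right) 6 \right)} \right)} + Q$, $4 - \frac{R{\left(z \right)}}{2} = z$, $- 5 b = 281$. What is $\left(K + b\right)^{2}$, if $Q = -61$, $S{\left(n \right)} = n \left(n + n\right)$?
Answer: $\frac{11655396}{25} \approx 4.6622 \cdot 10^{5}$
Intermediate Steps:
$b = - \frac{281}{5}$ ($b = \left(- \frac{1}{5}\right) 281 = - \frac{281}{5} \approx -56.2$)
$R{\left(z \right)} = 8 - 2 z$
$S{\left(n \right)} = 2 n^{2}$ ($S{\left(n \right)} = n 2 n = 2 n^{2}$)
$K = 739$ ($K = 2 \left(8 - 2 \left(\left(-1\right) 6\right)\right)^{2} - 61 = 2 \left(8 - -12\right)^{2} - 61 = 2 \left(8 + 12\right)^{2} - 61 = 2 \cdot 20^{2} - 61 = 2 \cdot 400 - 61 = 800 - 61 = 739$)
$\left(K + b\right)^{2} = \left(739 - \frac{281}{5}\right)^{2} = \left(\frac{3414}{5}\right)^{2} = \frac{11655396}{25}$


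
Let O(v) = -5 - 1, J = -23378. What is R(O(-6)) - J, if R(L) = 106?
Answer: 23484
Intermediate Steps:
O(v) = -6
R(O(-6)) - J = 106 - 1*(-23378) = 106 + 23378 = 23484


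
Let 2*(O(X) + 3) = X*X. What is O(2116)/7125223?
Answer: 2238725/7125223 ≈ 0.31420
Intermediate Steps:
O(X) = -3 + X**2/2 (O(X) = -3 + (X*X)/2 = -3 + X**2/2)
O(2116)/7125223 = (-3 + (1/2)*2116**2)/7125223 = (-3 + (1/2)*4477456)*(1/7125223) = (-3 + 2238728)*(1/7125223) = 2238725*(1/7125223) = 2238725/7125223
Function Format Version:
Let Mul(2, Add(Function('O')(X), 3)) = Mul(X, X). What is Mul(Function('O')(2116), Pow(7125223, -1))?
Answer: Rational(2238725, 7125223) ≈ 0.31420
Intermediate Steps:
Function('O')(X) = Add(-3, Mul(Rational(1, 2), Pow(X, 2))) (Function('O')(X) = Add(-3, Mul(Rational(1, 2), Mul(X, X))) = Add(-3, Mul(Rational(1, 2), Pow(X, 2))))
Mul(Function('O')(2116), Pow(7125223, -1)) = Mul(Add(-3, Mul(Rational(1, 2), Pow(2116, 2))), Pow(7125223, -1)) = Mul(Add(-3, Mul(Rational(1, 2), 4477456)), Rational(1, 7125223)) = Mul(Add(-3, 2238728), Rational(1, 7125223)) = Mul(2238725, Rational(1, 7125223)) = Rational(2238725, 7125223)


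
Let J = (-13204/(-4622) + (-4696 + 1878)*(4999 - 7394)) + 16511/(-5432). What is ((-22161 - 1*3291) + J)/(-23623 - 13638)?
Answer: -84404443306759/467750448872 ≈ -180.45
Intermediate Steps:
J = 84723951221863/12553352 (J = (-13204*(-1/4622) - 2818*(-2395)) + 16511*(-1/5432) = (6602/2311 + 6749110) - 16511/5432 = 15597199812/2311 - 16511/5432 = 84723951221863/12553352 ≈ 6.7491e+6)
((-22161 - 1*3291) + J)/(-23623 - 13638) = ((-22161 - 1*3291) + 84723951221863/12553352)/(-23623 - 13638) = ((-22161 - 3291) + 84723951221863/12553352)/(-37261) = (-25452 + 84723951221863/12553352)*(-1/37261) = (84404443306759/12553352)*(-1/37261) = -84404443306759/467750448872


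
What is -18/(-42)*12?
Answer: 36/7 ≈ 5.1429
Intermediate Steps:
-18/(-42)*12 = -18*(-1/42)*12 = (3/7)*12 = 36/7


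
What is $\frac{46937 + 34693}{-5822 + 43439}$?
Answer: $\frac{27210}{12539} \approx 2.17$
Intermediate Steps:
$\frac{46937 + 34693}{-5822 + 43439} = \frac{81630}{37617} = 81630 \cdot \frac{1}{37617} = \frac{27210}{12539}$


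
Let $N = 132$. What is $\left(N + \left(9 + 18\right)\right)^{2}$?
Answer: $25281$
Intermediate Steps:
$\left(N + \left(9 + 18\right)\right)^{2} = \left(132 + \left(9 + 18\right)\right)^{2} = \left(132 + 27\right)^{2} = 159^{2} = 25281$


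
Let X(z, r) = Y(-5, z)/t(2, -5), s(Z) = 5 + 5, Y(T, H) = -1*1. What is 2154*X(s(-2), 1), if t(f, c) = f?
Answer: -1077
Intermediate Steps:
Y(T, H) = -1
s(Z) = 10
X(z, r) = -½ (X(z, r) = -1/2 = -1*½ = -½)
2154*X(s(-2), 1) = 2154*(-½) = -1077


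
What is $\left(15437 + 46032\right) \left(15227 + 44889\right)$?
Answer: $3695270404$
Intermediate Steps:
$\left(15437 + 46032\right) \left(15227 + 44889\right) = 61469 \cdot 60116 = 3695270404$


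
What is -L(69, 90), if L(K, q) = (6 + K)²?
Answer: -5625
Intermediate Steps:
-L(69, 90) = -(6 + 69)² = -1*75² = -1*5625 = -5625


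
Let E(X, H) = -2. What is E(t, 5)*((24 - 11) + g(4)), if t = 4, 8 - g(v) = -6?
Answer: -54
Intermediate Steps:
g(v) = 14 (g(v) = 8 - 1*(-6) = 8 + 6 = 14)
E(t, 5)*((24 - 11) + g(4)) = -2*((24 - 11) + 14) = -2*(13 + 14) = -2*27 = -54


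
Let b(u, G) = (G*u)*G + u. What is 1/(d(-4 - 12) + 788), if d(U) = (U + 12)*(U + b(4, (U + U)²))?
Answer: -1/16776380 ≈ -5.9608e-8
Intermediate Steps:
b(u, G) = u + u*G² (b(u, G) = u*G² + u = u + u*G²)
d(U) = (12 + U)*(4 + U + 64*U⁴) (d(U) = (U + 12)*(U + 4*(1 + ((U + U)²)²)) = (12 + U)*(U + 4*(1 + ((2*U)²)²)) = (12 + U)*(U + 4*(1 + (4*U²)²)) = (12 + U)*(U + 4*(1 + 16*U⁴)) = (12 + U)*(U + (4 + 64*U⁴)) = (12 + U)*(4 + U + 64*U⁴))
1/(d(-4 - 12) + 788) = 1/((48 + (-4 - 12)² + 16*(-4 - 12) + 64*(-4 - 12)⁵ + 768*(-4 - 12)⁴) + 788) = 1/((48 + (-16)² + 16*(-16) + 64*(-16)⁵ + 768*(-16)⁴) + 788) = 1/((48 + 256 - 256 + 64*(-1048576) + 768*65536) + 788) = 1/((48 + 256 - 256 - 67108864 + 50331648) + 788) = 1/(-16777168 + 788) = 1/(-16776380) = -1/16776380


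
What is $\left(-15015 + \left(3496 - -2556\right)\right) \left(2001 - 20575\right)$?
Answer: $166478762$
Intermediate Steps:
$\left(-15015 + \left(3496 - -2556\right)\right) \left(2001 - 20575\right) = \left(-15015 + \left(3496 + 2556\right)\right) \left(-18574\right) = \left(-15015 + 6052\right) \left(-18574\right) = \left(-8963\right) \left(-18574\right) = 166478762$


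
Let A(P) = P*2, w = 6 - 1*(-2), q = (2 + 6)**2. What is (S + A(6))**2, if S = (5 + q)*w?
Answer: 318096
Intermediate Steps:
q = 64 (q = 8**2 = 64)
w = 8 (w = 6 + 2 = 8)
A(P) = 2*P
S = 552 (S = (5 + 64)*8 = 69*8 = 552)
(S + A(6))**2 = (552 + 2*6)**2 = (552 + 12)**2 = 564**2 = 318096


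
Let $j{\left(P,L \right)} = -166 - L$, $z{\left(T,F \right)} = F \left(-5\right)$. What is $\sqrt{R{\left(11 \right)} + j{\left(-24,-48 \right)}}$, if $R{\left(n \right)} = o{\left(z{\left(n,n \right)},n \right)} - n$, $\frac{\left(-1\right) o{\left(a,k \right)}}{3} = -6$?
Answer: $i \sqrt{111} \approx 10.536 i$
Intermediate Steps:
$z{\left(T,F \right)} = - 5 F$
$o{\left(a,k \right)} = 18$ ($o{\left(a,k \right)} = \left(-3\right) \left(-6\right) = 18$)
$R{\left(n \right)} = 18 - n$
$\sqrt{R{\left(11 \right)} + j{\left(-24,-48 \right)}} = \sqrt{\left(18 - 11\right) - 118} = \sqrt{\left(18 - 11\right) + \left(-166 + 48\right)} = \sqrt{7 - 118} = \sqrt{-111} = i \sqrt{111}$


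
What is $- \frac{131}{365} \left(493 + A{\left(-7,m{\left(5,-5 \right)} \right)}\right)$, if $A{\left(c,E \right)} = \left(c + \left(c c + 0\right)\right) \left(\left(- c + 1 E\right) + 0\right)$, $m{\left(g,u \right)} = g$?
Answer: $- \frac{130607}{365} \approx -357.83$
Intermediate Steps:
$A{\left(c,E \right)} = \left(E - c\right) \left(c + c^{2}\right)$ ($A{\left(c,E \right)} = \left(c + \left(c^{2} + 0\right)\right) \left(\left(- c + E\right) + 0\right) = \left(c + c^{2}\right) \left(\left(E - c\right) + 0\right) = \left(c + c^{2}\right) \left(E - c\right) = \left(E - c\right) \left(c + c^{2}\right)$)
$- \frac{131}{365} \left(493 + A{\left(-7,m{\left(5,-5 \right)} \right)}\right) = - \frac{131}{365} \left(493 - 7 \left(5 - -7 - \left(-7\right)^{2} + 5 \left(-7\right)\right)\right) = \left(-131\right) \frac{1}{365} \left(493 - 7 \left(5 + 7 - 49 - 35\right)\right) = - \frac{131 \left(493 - 7 \left(5 + 7 - 49 - 35\right)\right)}{365} = - \frac{131 \left(493 - -504\right)}{365} = - \frac{131 \left(493 + 504\right)}{365} = \left(- \frac{131}{365}\right) 997 = - \frac{130607}{365}$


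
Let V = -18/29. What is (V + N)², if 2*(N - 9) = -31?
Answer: 170569/3364 ≈ 50.704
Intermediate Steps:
N = -13/2 (N = 9 + (½)*(-31) = 9 - 31/2 = -13/2 ≈ -6.5000)
V = -18/29 (V = -18*1/29 = -18/29 ≈ -0.62069)
(V + N)² = (-18/29 - 13/2)² = (-413/58)² = 170569/3364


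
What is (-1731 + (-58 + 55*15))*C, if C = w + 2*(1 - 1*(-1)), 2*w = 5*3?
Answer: -11086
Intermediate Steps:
w = 15/2 (w = (5*3)/2 = (1/2)*15 = 15/2 ≈ 7.5000)
C = 23/2 (C = 15/2 + 2*(1 - 1*(-1)) = 15/2 + 2*(1 + 1) = 15/2 + 2*2 = 15/2 + 4 = 23/2 ≈ 11.500)
(-1731 + (-58 + 55*15))*C = (-1731 + (-58 + 55*15))*(23/2) = (-1731 + (-58 + 825))*(23/2) = (-1731 + 767)*(23/2) = -964*23/2 = -11086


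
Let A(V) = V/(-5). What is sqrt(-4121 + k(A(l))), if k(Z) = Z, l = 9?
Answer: I*sqrt(103070)/5 ≈ 64.209*I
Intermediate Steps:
A(V) = -V/5 (A(V) = V*(-1/5) = -V/5)
sqrt(-4121 + k(A(l))) = sqrt(-4121 - 1/5*9) = sqrt(-4121 - 9/5) = sqrt(-20614/5) = I*sqrt(103070)/5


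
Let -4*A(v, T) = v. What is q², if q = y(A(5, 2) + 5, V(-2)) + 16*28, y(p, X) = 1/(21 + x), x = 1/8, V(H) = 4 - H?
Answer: 5733518400/28561 ≈ 2.0075e+5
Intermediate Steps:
x = ⅛ ≈ 0.12500
A(v, T) = -v/4
y(p, X) = 8/169 (y(p, X) = 1/(21 + ⅛) = 1/(169/8) = 8/169)
q = 75720/169 (q = 8/169 + 16*28 = 8/169 + 448 = 75720/169 ≈ 448.05)
q² = (75720/169)² = 5733518400/28561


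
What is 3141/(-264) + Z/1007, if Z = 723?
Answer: -990705/88616 ≈ -11.180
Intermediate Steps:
3141/(-264) + Z/1007 = 3141/(-264) + 723/1007 = 3141*(-1/264) + 723*(1/1007) = -1047/88 + 723/1007 = -990705/88616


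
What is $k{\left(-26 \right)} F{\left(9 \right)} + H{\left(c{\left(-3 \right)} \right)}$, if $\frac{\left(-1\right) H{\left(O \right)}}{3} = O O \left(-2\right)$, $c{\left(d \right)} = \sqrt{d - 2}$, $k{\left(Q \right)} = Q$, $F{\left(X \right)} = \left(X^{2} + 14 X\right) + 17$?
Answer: $-5854$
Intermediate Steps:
$F{\left(X \right)} = 17 + X^{2} + 14 X$
$c{\left(d \right)} = \sqrt{-2 + d}$
$H{\left(O \right)} = 6 O^{2}$ ($H{\left(O \right)} = - 3 O O \left(-2\right) = - 3 O^{2} \left(-2\right) = - 3 \left(- 2 O^{2}\right) = 6 O^{2}$)
$k{\left(-26 \right)} F{\left(9 \right)} + H{\left(c{\left(-3 \right)} \right)} = - 26 \left(17 + 9^{2} + 14 \cdot 9\right) + 6 \left(\sqrt{-2 - 3}\right)^{2} = - 26 \left(17 + 81 + 126\right) + 6 \left(\sqrt{-5}\right)^{2} = \left(-26\right) 224 + 6 \left(i \sqrt{5}\right)^{2} = -5824 + 6 \left(-5\right) = -5824 - 30 = -5854$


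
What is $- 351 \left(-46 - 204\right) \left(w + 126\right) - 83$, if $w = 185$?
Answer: $27290167$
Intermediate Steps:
$- 351 \left(-46 - 204\right) \left(w + 126\right) - 83 = - 351 \left(-46 - 204\right) \left(185 + 126\right) - 83 = - 351 \left(\left(-250\right) 311\right) - 83 = \left(-351\right) \left(-77750\right) - 83 = 27290250 - 83 = 27290167$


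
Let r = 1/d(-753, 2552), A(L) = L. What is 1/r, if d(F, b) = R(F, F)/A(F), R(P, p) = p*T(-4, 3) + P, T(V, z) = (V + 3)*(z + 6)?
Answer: -8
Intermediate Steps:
T(V, z) = (3 + V)*(6 + z)
R(P, p) = P - 9*p (R(P, p) = p*(18 + 3*3 + 6*(-4) - 4*3) + P = p*(18 + 9 - 24 - 12) + P = p*(-9) + P = -9*p + P = P - 9*p)
d(F, b) = -8 (d(F, b) = (F - 9*F)/F = (-8*F)/F = -8)
r = -⅛ (r = 1/(-8) = -⅛ ≈ -0.12500)
1/r = 1/(-⅛) = -8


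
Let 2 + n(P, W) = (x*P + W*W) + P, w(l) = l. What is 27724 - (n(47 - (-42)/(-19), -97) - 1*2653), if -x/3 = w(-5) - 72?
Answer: 200998/19 ≈ 10579.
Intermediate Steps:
x = 231 (x = -3*(-5 - 72) = -3*(-77) = 231)
n(P, W) = -2 + W**2 + 232*P (n(P, W) = -2 + ((231*P + W*W) + P) = -2 + ((231*P + W**2) + P) = -2 + ((W**2 + 231*P) + P) = -2 + (W**2 + 232*P) = -2 + W**2 + 232*P)
27724 - (n(47 - (-42)/(-19), -97) - 1*2653) = 27724 - ((-2 + (-97)**2 + 232*(47 - (-42)/(-19))) - 1*2653) = 27724 - ((-2 + 9409 + 232*(47 - (-42)*(-1)/19)) - 2653) = 27724 - ((-2 + 9409 + 232*(47 - 1*42/19)) - 2653) = 27724 - ((-2 + 9409 + 232*(47 - 42/19)) - 2653) = 27724 - ((-2 + 9409 + 232*(851/19)) - 2653) = 27724 - ((-2 + 9409 + 197432/19) - 2653) = 27724 - (376165/19 - 2653) = 27724 - 1*325758/19 = 27724 - 325758/19 = 200998/19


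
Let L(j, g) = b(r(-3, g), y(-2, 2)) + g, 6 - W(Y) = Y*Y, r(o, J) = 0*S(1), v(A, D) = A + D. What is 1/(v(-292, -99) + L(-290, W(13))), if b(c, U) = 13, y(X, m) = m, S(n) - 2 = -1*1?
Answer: -1/541 ≈ -0.0018484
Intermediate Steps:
S(n) = 1 (S(n) = 2 - 1*1 = 2 - 1 = 1)
r(o, J) = 0 (r(o, J) = 0*1 = 0)
W(Y) = 6 - Y² (W(Y) = 6 - Y*Y = 6 - Y²)
L(j, g) = 13 + g
1/(v(-292, -99) + L(-290, W(13))) = 1/((-292 - 99) + (13 + (6 - 1*13²))) = 1/(-391 + (13 + (6 - 1*169))) = 1/(-391 + (13 + (6 - 169))) = 1/(-391 + (13 - 163)) = 1/(-391 - 150) = 1/(-541) = -1/541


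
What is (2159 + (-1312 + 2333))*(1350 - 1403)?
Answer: -168540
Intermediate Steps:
(2159 + (-1312 + 2333))*(1350 - 1403) = (2159 + 1021)*(-53) = 3180*(-53) = -168540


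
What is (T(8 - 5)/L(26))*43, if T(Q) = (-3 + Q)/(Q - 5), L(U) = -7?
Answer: 0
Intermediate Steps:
T(Q) = (-3 + Q)/(-5 + Q)
(T(8 - 5)/L(26))*43 = (((-3 + (8 - 5))/(-5 + (8 - 5)))/(-7))*43 = (((-3 + 3)/(-5 + 3))*(-⅐))*43 = ((0/(-2))*(-⅐))*43 = (-½*0*(-⅐))*43 = (0*(-⅐))*43 = 0*43 = 0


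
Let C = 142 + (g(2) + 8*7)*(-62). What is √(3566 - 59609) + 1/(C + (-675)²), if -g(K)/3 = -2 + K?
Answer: 1/452295 + 3*I*√6227 ≈ 2.2109e-6 + 236.73*I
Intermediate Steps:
g(K) = 6 - 3*K (g(K) = -3*(-2 + K) = 6 - 3*K)
C = -3330 (C = 142 + ((6 - 3*2) + 8*7)*(-62) = 142 + ((6 - 6) + 56)*(-62) = 142 + (0 + 56)*(-62) = 142 + 56*(-62) = 142 - 3472 = -3330)
√(3566 - 59609) + 1/(C + (-675)²) = √(3566 - 59609) + 1/(-3330 + (-675)²) = √(-56043) + 1/(-3330 + 455625) = 3*I*√6227 + 1/452295 = 1/452295 + 3*I*√6227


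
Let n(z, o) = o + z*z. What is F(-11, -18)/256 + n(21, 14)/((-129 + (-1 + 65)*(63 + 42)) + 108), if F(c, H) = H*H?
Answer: 81677/61248 ≈ 1.3335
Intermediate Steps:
F(c, H) = H²
n(z, o) = o + z²
F(-11, -18)/256 + n(21, 14)/((-129 + (-1 + 65)*(63 + 42)) + 108) = (-18)²/256 + (14 + 21²)/((-129 + (-1 + 65)*(63 + 42)) + 108) = 324*(1/256) + (14 + 441)/((-129 + 64*105) + 108) = 81/64 + 455/((-129 + 6720) + 108) = 81/64 + 455/(6591 + 108) = 81/64 + 455/6699 = 81/64 + 455*(1/6699) = 81/64 + 65/957 = 81677/61248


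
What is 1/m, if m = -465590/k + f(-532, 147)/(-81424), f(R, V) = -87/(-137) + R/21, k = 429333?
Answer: -1596415798768/1730748234053 ≈ -0.92238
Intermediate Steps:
f(R, V) = 87/137 + R/21 (f(R, V) = -87*(-1/137) + R*(1/21) = 87/137 + R/21)
m = -1730748234053/1596415798768 (m = -465590/429333 + (87/137 + (1/21)*(-532))/(-81424) = -465590*1/429333 + (87/137 - 76/3)*(-1/81424) = -465590/429333 - 10151/411*(-1/81424) = -465590/429333 + 10151/33465264 = -1730748234053/1596415798768 ≈ -1.0841)
1/m = 1/(-1730748234053/1596415798768) = -1596415798768/1730748234053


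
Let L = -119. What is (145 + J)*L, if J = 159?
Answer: -36176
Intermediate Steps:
(145 + J)*L = (145 + 159)*(-119) = 304*(-119) = -36176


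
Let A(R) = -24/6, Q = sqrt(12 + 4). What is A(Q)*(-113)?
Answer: 452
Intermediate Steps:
Q = 4 (Q = sqrt(16) = 4)
A(R) = -4 (A(R) = -24*1/6 = -4)
A(Q)*(-113) = -4*(-113) = 452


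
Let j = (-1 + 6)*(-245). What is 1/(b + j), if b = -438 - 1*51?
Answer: -1/1714 ≈ -0.00058343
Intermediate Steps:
j = -1225 (j = 5*(-245) = -1225)
b = -489 (b = -438 - 51 = -489)
1/(b + j) = 1/(-489 - 1225) = 1/(-1714) = -1/1714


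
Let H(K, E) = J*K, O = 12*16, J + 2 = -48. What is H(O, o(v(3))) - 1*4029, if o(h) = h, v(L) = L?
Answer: -13629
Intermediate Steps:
J = -50 (J = -2 - 48 = -50)
O = 192
H(K, E) = -50*K
H(O, o(v(3))) - 1*4029 = -50*192 - 1*4029 = -9600 - 4029 = -13629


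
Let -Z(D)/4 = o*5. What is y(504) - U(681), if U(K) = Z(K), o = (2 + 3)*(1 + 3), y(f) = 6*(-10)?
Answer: 340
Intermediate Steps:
y(f) = -60
o = 20 (o = 5*4 = 20)
Z(D) = -400 (Z(D) = -80*5 = -4*100 = -400)
U(K) = -400
y(504) - U(681) = -60 - 1*(-400) = -60 + 400 = 340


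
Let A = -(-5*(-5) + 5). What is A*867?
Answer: -26010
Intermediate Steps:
A = -30 (A = -(25 + 5) = -1*30 = -30)
A*867 = -30*867 = -26010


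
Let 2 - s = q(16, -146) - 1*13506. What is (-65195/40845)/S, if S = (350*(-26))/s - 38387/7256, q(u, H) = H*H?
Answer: 23085080096/59658231507 ≈ 0.38696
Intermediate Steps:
q(u, H) = H**2
s = -7808 (s = 2 - ((-146)**2 - 1*13506) = 2 - (21316 - 13506) = 2 - 1*7810 = 2 - 7810 = -7808)
S = -7303003/1770464 (S = (350*(-26))/(-7808) - 38387/7256 = -9100*(-1/7808) - 38387*1/7256 = 2275/1952 - 38387/7256 = -7303003/1770464 ≈ -4.1249)
(-65195/40845)/S = (-65195/40845)/(-7303003/1770464) = -65195*1/40845*(-1770464/7303003) = -13039/8169*(-1770464/7303003) = 23085080096/59658231507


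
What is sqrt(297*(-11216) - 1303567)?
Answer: I*sqrt(4634719) ≈ 2152.8*I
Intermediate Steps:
sqrt(297*(-11216) - 1303567) = sqrt(-3331152 - 1303567) = sqrt(-4634719) = I*sqrt(4634719)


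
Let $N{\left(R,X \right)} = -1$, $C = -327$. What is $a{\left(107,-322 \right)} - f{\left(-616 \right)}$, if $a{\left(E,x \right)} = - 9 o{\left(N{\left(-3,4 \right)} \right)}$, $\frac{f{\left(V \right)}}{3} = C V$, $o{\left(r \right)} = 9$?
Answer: $-604377$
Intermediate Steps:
$f{\left(V \right)} = - 981 V$ ($f{\left(V \right)} = 3 \left(- 327 V\right) = - 981 V$)
$a{\left(E,x \right)} = -81$ ($a{\left(E,x \right)} = \left(-9\right) 9 = -81$)
$a{\left(107,-322 \right)} - f{\left(-616 \right)} = -81 - \left(-981\right) \left(-616\right) = -81 - 604296 = -604377$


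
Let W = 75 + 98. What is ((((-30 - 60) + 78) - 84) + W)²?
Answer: 5929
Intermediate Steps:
W = 173
((((-30 - 60) + 78) - 84) + W)² = ((((-30 - 60) + 78) - 84) + 173)² = (((-90 + 78) - 84) + 173)² = ((-12 - 84) + 173)² = (-96 + 173)² = 77² = 5929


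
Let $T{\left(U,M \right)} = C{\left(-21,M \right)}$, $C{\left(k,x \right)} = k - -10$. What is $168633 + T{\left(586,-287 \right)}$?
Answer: $168622$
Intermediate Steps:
$C{\left(k,x \right)} = 10 + k$ ($C{\left(k,x \right)} = k + 10 = 10 + k$)
$T{\left(U,M \right)} = -11$ ($T{\left(U,M \right)} = 10 - 21 = -11$)
$168633 + T{\left(586,-287 \right)} = 168633 - 11 = 168622$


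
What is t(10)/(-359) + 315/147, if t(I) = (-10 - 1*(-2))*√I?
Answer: 15/7 + 8*√10/359 ≈ 2.2133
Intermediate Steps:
t(I) = -8*√I (t(I) = (-10 + 2)*√I = -8*√I)
t(10)/(-359) + 315/147 = -8*√10/(-359) + 315/147 = -8*√10*(-1/359) + 315*(1/147) = 8*√10/359 + 15/7 = 15/7 + 8*√10/359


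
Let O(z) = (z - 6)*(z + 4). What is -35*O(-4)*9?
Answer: 0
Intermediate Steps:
O(z) = (-6 + z)*(4 + z)
-35*O(-4)*9 = -35*(-24 + (-4)**2 - 2*(-4))*9 = -35*(-24 + 16 + 8)*9 = -35*0*9 = 0*9 = 0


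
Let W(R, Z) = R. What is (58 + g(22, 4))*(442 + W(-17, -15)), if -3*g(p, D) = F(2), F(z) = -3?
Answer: 25075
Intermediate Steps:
g(p, D) = 1 (g(p, D) = -1/3*(-3) = 1)
(58 + g(22, 4))*(442 + W(-17, -15)) = (58 + 1)*(442 - 17) = 59*425 = 25075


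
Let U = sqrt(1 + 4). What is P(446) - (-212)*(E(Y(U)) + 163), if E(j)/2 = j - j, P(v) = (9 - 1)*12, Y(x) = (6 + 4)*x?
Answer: 34652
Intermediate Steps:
U = sqrt(5) ≈ 2.2361
Y(x) = 10*x
P(v) = 96 (P(v) = 8*12 = 96)
E(j) = 0 (E(j) = 2*(j - j) = 2*0 = 0)
P(446) - (-212)*(E(Y(U)) + 163) = 96 - (-212)*(0 + 163) = 96 - (-212)*163 = 96 - 1*(-34556) = 96 + 34556 = 34652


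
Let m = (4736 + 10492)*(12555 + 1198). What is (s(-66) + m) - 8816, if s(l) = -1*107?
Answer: 209421761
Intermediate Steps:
s(l) = -107
m = 209430684 (m = 15228*13753 = 209430684)
(s(-66) + m) - 8816 = (-107 + 209430684) - 8816 = 209430577 - 8816 = 209421761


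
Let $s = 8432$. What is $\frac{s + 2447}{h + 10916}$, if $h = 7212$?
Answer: $\frac{989}{1648} \approx 0.60012$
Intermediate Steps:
$\frac{s + 2447}{h + 10916} = \frac{8432 + 2447}{7212 + 10916} = \frac{10879}{18128} = 10879 \cdot \frac{1}{18128} = \frac{989}{1648}$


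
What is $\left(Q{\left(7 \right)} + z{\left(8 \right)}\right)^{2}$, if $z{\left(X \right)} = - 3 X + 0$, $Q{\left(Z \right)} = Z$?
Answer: $289$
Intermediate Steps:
$z{\left(X \right)} = - 3 X$
$\left(Q{\left(7 \right)} + z{\left(8 \right)}\right)^{2} = \left(7 - 24\right)^{2} = \left(-17\right)^{2} = 289$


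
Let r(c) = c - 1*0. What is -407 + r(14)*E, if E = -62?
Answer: -1275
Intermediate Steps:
r(c) = c (r(c) = c + 0 = c)
-407 + r(14)*E = -407 + 14*(-62) = -407 - 868 = -1275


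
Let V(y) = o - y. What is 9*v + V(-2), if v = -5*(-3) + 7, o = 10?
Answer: 210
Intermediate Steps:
V(y) = 10 - y
v = 22 (v = 15 + 7 = 22)
9*v + V(-2) = 9*22 + (10 - 1*(-2)) = 198 + (10 + 2) = 198 + 12 = 210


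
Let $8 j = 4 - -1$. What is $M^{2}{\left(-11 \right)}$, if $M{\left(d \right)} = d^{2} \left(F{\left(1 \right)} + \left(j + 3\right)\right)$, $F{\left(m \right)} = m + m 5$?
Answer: $\frac{86806489}{64} \approx 1.3564 \cdot 10^{6}$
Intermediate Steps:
$F{\left(m \right)} = 6 m$ ($F{\left(m \right)} = m + 5 m = 6 m$)
$j = \frac{5}{8}$ ($j = \frac{4 - -1}{8} = \frac{4 + 1}{8} = \frac{1}{8} \cdot 5 = \frac{5}{8} \approx 0.625$)
$M{\left(d \right)} = \frac{77 d^{2}}{8}$ ($M{\left(d \right)} = d^{2} \left(6 \cdot 1 + \left(\frac{5}{8} + 3\right)\right) = d^{2} \left(6 + \frac{29}{8}\right) = d^{2} \cdot \frac{77}{8} = \frac{77 d^{2}}{8}$)
$M^{2}{\left(-11 \right)} = \left(\frac{77 \left(-11\right)^{2}}{8}\right)^{2} = \left(\frac{77}{8} \cdot 121\right)^{2} = \left(\frac{9317}{8}\right)^{2} = \frac{86806489}{64}$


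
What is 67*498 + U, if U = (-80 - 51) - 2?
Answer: 33233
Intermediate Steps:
U = -133 (U = -131 - 2 = -133)
67*498 + U = 67*498 - 133 = 33366 - 133 = 33233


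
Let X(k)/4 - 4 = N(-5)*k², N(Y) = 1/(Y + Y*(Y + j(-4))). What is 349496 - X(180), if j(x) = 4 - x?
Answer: 355960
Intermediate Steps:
N(Y) = 1/(Y + Y*(8 + Y)) (N(Y) = 1/(Y + Y*(Y + (4 - 1*(-4)))) = 1/(Y + Y*(Y + (4 + 4))) = 1/(Y + Y*(Y + 8)) = 1/(Y + Y*(8 + Y)))
X(k) = 16 - k²/5 (X(k) = 16 + 4*((1/((-5)*(9 - 5)))*k²) = 16 + 4*((-⅕/4)*k²) = 16 + 4*((-⅕*¼)*k²) = 16 + 4*(-k²/20) = 16 - k²/5)
349496 - X(180) = 349496 - (16 - ⅕*180²) = 349496 - (16 - ⅕*32400) = 349496 - (16 - 6480) = 349496 - 1*(-6464) = 349496 + 6464 = 355960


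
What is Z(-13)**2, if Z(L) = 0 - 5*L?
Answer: 4225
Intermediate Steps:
Z(L) = -5*L
Z(-13)**2 = (-5*(-13))**2 = 65**2 = 4225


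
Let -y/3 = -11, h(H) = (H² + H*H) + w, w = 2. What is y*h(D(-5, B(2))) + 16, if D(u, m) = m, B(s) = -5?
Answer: 1732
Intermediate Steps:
h(H) = 2 + 2*H² (h(H) = (H² + H*H) + 2 = (H² + H²) + 2 = 2*H² + 2 = 2 + 2*H²)
y = 33 (y = -3*(-11) = 33)
y*h(D(-5, B(2))) + 16 = 33*(2 + 2*(-5)²) + 16 = 33*(2 + 2*25) + 16 = 33*(2 + 50) + 16 = 33*52 + 16 = 1716 + 16 = 1732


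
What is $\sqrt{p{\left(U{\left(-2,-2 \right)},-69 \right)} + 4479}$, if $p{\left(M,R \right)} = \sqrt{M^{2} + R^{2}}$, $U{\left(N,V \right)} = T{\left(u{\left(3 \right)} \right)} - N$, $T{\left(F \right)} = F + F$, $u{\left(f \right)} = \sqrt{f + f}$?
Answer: $\sqrt{4479 + \sqrt{4789 + 8 \sqrt{6}}} \approx 67.441$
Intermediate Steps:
$u{\left(f \right)} = \sqrt{2} \sqrt{f}$ ($u{\left(f \right)} = \sqrt{2 f} = \sqrt{2} \sqrt{f}$)
$T{\left(F \right)} = 2 F$
$U{\left(N,V \right)} = - N + 2 \sqrt{6}$ ($U{\left(N,V \right)} = 2 \sqrt{2} \sqrt{3} - N = 2 \sqrt{6} - N = - N + 2 \sqrt{6}$)
$\sqrt{p{\left(U{\left(-2,-2 \right)},-69 \right)} + 4479} = \sqrt{\sqrt{\left(\left(-1\right) \left(-2\right) + 2 \sqrt{6}\right)^{2} + \left(-69\right)^{2}} + 4479} = \sqrt{\sqrt{\left(2 + 2 \sqrt{6}\right)^{2} + 4761} + 4479} = \sqrt{\sqrt{4761 + \left(2 + 2 \sqrt{6}\right)^{2}} + 4479} = \sqrt{4479 + \sqrt{4761 + \left(2 + 2 \sqrt{6}\right)^{2}}}$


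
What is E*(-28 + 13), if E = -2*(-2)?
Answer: -60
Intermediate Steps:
E = 4
E*(-28 + 13) = 4*(-28 + 13) = 4*(-15) = -60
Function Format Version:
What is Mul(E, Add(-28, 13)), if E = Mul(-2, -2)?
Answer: -60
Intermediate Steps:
E = 4
Mul(E, Add(-28, 13)) = Mul(4, Add(-28, 13)) = Mul(4, -15) = -60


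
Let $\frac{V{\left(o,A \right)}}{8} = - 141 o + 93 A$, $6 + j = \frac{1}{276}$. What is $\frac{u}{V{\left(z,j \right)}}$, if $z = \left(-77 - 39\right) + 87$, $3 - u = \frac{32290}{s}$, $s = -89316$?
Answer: $\frac{3452737}{29017250028} \approx 0.00011899$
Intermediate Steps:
$u = \frac{150119}{44658}$ ($u = 3 - \frac{32290}{-89316} = 3 - 32290 \left(- \frac{1}{89316}\right) = 3 - - \frac{16145}{44658} = 3 + \frac{16145}{44658} = \frac{150119}{44658} \approx 3.3615$)
$z = -29$ ($z = -116 + 87 = -29$)
$j = - \frac{1655}{276}$ ($j = -6 + \frac{1}{276} = - \frac{1655}{276} \approx -5.9964$)
$V{\left(o,A \right)} = - 1128 o + 744 A$ ($V{\left(o,A \right)} = 8 \left(- 141 o + 93 A\right) = - 1128 o + 744 A$)
$\frac{u}{V{\left(z,j \right)}} = \frac{150119}{44658 \left(\left(-1128\right) \left(-29\right) + 744 \left(- \frac{1655}{276}\right)\right)} = \frac{150119}{44658 \left(32712 - \frac{102610}{23}\right)} = \frac{150119}{44658 \cdot \frac{649766}{23}} = \frac{150119}{44658} \cdot \frac{23}{649766} = \frac{3452737}{29017250028}$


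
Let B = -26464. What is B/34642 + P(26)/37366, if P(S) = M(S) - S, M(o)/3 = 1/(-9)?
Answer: -1484649095/1941649458 ≈ -0.76463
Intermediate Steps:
M(o) = -⅓ (M(o) = 3/(-9) = 3*(-⅑) = -⅓)
P(S) = -⅓ - S
B/34642 + P(26)/37366 = -26464/34642 + (-⅓ - 1*26)/37366 = -26464*1/34642 + (-⅓ - 26)*(1/37366) = -13232/17321 - 79/3*1/37366 = -13232/17321 - 79/112098 = -1484649095/1941649458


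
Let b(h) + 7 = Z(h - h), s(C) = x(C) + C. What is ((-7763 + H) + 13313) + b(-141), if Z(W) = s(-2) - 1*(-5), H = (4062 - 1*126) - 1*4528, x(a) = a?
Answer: 4952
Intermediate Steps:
s(C) = 2*C (s(C) = C + C = 2*C)
H = -592 (H = (4062 - 126) - 4528 = 3936 - 4528 = -592)
Z(W) = 1 (Z(W) = 2*(-2) - 1*(-5) = -4 + 5 = 1)
b(h) = -6 (b(h) = -7 + 1 = -6)
((-7763 + H) + 13313) + b(-141) = ((-7763 - 592) + 13313) - 6 = (-8355 + 13313) - 6 = 4958 - 6 = 4952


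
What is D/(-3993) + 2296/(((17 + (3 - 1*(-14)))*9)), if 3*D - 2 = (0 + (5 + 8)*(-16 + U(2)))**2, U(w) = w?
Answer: 964846/203643 ≈ 4.7379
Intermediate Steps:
D = 11042 (D = 2/3 + (0 + (5 + 8)*(-16 + 2))**2/3 = 2/3 + (0 + 13*(-14))**2/3 = 2/3 + (0 - 182)**2/3 = 2/3 + (1/3)*(-182)**2 = 2/3 + (1/3)*33124 = 2/3 + 33124/3 = 11042)
D/(-3993) + 2296/(((17 + (3 - 1*(-14)))*9)) = 11042/(-3993) + 2296/(((17 + (3 - 1*(-14)))*9)) = 11042*(-1/3993) + 2296/(((17 + (3 + 14))*9)) = -11042/3993 + 2296/(((17 + 17)*9)) = -11042/3993 + 2296/((34*9)) = -11042/3993 + 2296/306 = -11042/3993 + 2296*(1/306) = -11042/3993 + 1148/153 = 964846/203643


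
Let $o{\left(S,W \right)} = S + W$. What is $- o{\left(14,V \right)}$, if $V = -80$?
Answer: $66$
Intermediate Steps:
$- o{\left(14,V \right)} = - (14 - 80) = \left(-1\right) \left(-66\right) = 66$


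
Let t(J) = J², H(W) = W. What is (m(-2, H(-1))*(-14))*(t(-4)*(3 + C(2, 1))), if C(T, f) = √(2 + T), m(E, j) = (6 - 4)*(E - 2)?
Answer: 8960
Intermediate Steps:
m(E, j) = -4 + 2*E (m(E, j) = 2*(-2 + E) = -4 + 2*E)
(m(-2, H(-1))*(-14))*(t(-4)*(3 + C(2, 1))) = ((-4 + 2*(-2))*(-14))*((-4)²*(3 + √(2 + 2))) = ((-4 - 4)*(-14))*(16*(3 + √4)) = (-8*(-14))*(16*(3 + 2)) = 112*(16*5) = 112*80 = 8960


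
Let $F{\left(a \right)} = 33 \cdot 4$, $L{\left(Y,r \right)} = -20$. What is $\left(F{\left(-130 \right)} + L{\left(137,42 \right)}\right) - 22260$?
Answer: $-22148$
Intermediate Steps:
$F{\left(a \right)} = 132$
$\left(F{\left(-130 \right)} + L{\left(137,42 \right)}\right) - 22260 = \left(132 - 20\right) - 22260 = 112 - 22260 = -22148$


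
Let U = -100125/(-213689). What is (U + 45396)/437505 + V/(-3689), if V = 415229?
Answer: -20751190850956/184528963045 ≈ -112.45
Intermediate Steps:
U = 1125/2401 (U = -100125*(-1/213689) = 1125/2401 ≈ 0.46855)
(U + 45396)/437505 + V/(-3689) = (1125/2401 + 45396)/437505 + 415229/(-3689) = (108996921/2401)*(1/437505) + 415229*(-1/3689) = 36332307/350149835 - 415229/3689 = -20751190850956/184528963045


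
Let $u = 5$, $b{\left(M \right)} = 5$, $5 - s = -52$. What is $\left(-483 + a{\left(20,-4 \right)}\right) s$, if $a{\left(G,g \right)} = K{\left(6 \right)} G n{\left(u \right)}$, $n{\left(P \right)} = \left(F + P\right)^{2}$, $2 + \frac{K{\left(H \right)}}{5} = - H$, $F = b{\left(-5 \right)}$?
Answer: $-4587531$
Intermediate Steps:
$s = 57$ ($s = 5 - -52 = 5 + 52 = 57$)
$F = 5$
$K{\left(H \right)} = -10 - 5 H$ ($K{\left(H \right)} = -10 + 5 \left(- H\right) = -10 - 5 H$)
$n{\left(P \right)} = \left(5 + P\right)^{2}$
$a{\left(G,g \right)} = - 4000 G$ ($a{\left(G,g \right)} = \left(-10 - 30\right) G \left(5 + 5\right)^{2} = \left(-10 - 30\right) G 10^{2} = - 40 G 100 = - 4000 G$)
$\left(-483 + a{\left(20,-4 \right)}\right) s = \left(-483 - 80000\right) 57 = \left(-80483\right) 57 = -4587531$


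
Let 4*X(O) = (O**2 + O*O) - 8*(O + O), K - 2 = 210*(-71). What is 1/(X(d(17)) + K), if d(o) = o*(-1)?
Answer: -2/29391 ≈ -6.8048e-5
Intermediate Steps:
d(o) = -o
K = -14908 (K = 2 + 210*(-71) = 2 - 14910 = -14908)
X(O) = O**2/2 - 4*O (X(O) = ((O**2 + O*O) - 8*(O + O))/4 = ((O**2 + O**2) - 16*O)/4 = (2*O**2 - 16*O)/4 = (-16*O + 2*O**2)/4 = O**2/2 - 4*O)
1/(X(d(17)) + K) = 1/((-1*17)*(-8 - 1*17)/2 - 14908) = 1/((1/2)*(-17)*(-8 - 17) - 14908) = 1/((1/2)*(-17)*(-25) - 14908) = 1/(425/2 - 14908) = 1/(-29391/2) = -2/29391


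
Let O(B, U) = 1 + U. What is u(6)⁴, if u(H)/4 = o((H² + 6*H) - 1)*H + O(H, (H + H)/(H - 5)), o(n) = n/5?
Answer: 14878732431616/625 ≈ 2.3806e+10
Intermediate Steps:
o(n) = n/5 (o(n) = n*(⅕) = n/5)
u(H) = 4 + 4*H*(-⅕ + H²/5 + 6*H/5) + 8*H/(-5 + H) (u(H) = 4*((((H² + 6*H) - 1)/5)*H + (1 + (H + H)/(H - 5))) = 4*(((-1 + H² + 6*H)/5)*H + (1 + (2*H)/(-5 + H))) = 4*((-⅕ + H²/5 + 6*H/5)*H + (1 + 2*H/(-5 + H))) = 4*(H*(-⅕ + H²/5 + 6*H/5) + (1 + 2*H/(-5 + H))) = 4*(1 + H*(-⅕ + H²/5 + 6*H/5) + 2*H/(-5 + H)) = 4 + 4*H*(-⅕ + H²/5 + 6*H/5) + 8*H/(-5 + H))
u(6)⁴ = (4*(-25 + 15*6 + 6*(-5 + 6)*(-1 + 6² + 6*6))/(5*(-5 + 6)))⁴ = ((⅘)*(-25 + 90 + 6*1*(-1 + 36 + 36))/1)⁴ = ((⅘)*1*(-25 + 90 + 6*1*71))⁴ = ((⅘)*1*(-25 + 90 + 426))⁴ = ((⅘)*1*491)⁴ = (1964/5)⁴ = 14878732431616/625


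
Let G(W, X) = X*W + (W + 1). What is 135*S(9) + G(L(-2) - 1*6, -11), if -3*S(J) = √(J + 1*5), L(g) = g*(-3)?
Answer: 1 - 45*√14 ≈ -167.37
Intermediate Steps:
L(g) = -3*g
G(W, X) = 1 + W + W*X (G(W, X) = W*X + (1 + W) = 1 + W + W*X)
S(J) = -√(5 + J)/3 (S(J) = -√(J + 1*5)/3 = -√(J + 5)/3 = -√(5 + J)/3)
135*S(9) + G(L(-2) - 1*6, -11) = 135*(-√(5 + 9)/3) + (1 + (-3*(-2) - 1*6) + (-3*(-2) - 1*6)*(-11)) = 135*(-√14/3) + (1 + (6 - 6) + (6 - 6)*(-11)) = -45*√14 + (1 + 0 + 0*(-11)) = -45*√14 + (1 + 0 + 0) = -45*√14 + 1 = 1 - 45*√14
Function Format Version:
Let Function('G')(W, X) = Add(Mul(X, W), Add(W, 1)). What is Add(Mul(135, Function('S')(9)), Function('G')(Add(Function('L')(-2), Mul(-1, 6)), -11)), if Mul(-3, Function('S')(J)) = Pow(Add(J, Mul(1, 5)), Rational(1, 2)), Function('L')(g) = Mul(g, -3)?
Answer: Add(1, Mul(-45, Pow(14, Rational(1, 2)))) ≈ -167.37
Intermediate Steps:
Function('L')(g) = Mul(-3, g)
Function('G')(W, X) = Add(1, W, Mul(W, X)) (Function('G')(W, X) = Add(Mul(W, X), Add(1, W)) = Add(1, W, Mul(W, X)))
Function('S')(J) = Mul(Rational(-1, 3), Pow(Add(5, J), Rational(1, 2))) (Function('S')(J) = Mul(Rational(-1, 3), Pow(Add(J, Mul(1, 5)), Rational(1, 2))) = Mul(Rational(-1, 3), Pow(Add(J, 5), Rational(1, 2))) = Mul(Rational(-1, 3), Pow(Add(5, J), Rational(1, 2))))
Add(Mul(135, Function('S')(9)), Function('G')(Add(Function('L')(-2), Mul(-1, 6)), -11)) = Add(Mul(135, Mul(Rational(-1, 3), Pow(Add(5, 9), Rational(1, 2)))), Add(1, Add(Mul(-3, -2), Mul(-1, 6)), Mul(Add(Mul(-3, -2), Mul(-1, 6)), -11))) = Add(Mul(135, Mul(Rational(-1, 3), Pow(14, Rational(1, 2)))), Add(1, Add(6, -6), Mul(Add(6, -6), -11))) = Add(Mul(-45, Pow(14, Rational(1, 2))), Add(1, 0, Mul(0, -11))) = Add(Mul(-45, Pow(14, Rational(1, 2))), Add(1, 0, 0)) = Add(Mul(-45, Pow(14, Rational(1, 2))), 1) = Add(1, Mul(-45, Pow(14, Rational(1, 2))))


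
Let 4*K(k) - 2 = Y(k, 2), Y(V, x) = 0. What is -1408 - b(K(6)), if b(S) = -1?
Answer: -1407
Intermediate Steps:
K(k) = 1/2 (K(k) = 1/2 + (1/4)*0 = 1/2 + 0 = 1/2)
-1408 - b(K(6)) = -1408 - 1*(-1) = -1408 + 1 = -1407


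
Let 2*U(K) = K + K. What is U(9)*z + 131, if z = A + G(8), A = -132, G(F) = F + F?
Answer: -913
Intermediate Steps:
G(F) = 2*F
z = -116 (z = -132 + 2*8 = -132 + 16 = -116)
U(K) = K (U(K) = (K + K)/2 = (2*K)/2 = K)
U(9)*z + 131 = 9*(-116) + 131 = -1044 + 131 = -913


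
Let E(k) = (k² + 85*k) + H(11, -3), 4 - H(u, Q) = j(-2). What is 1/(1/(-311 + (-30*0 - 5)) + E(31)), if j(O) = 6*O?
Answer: 316/1141391 ≈ 0.00027686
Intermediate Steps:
H(u, Q) = 16 (H(u, Q) = 4 - 6*(-2) = 4 - 1*(-12) = 4 + 12 = 16)
E(k) = 16 + k² + 85*k (E(k) = (k² + 85*k) + 16 = 16 + k² + 85*k)
1/(1/(-311 + (-30*0 - 5)) + E(31)) = 1/(1/(-311 + (-30*0 - 5)) + (16 + 31² + 85*31)) = 1/(1/(-311 + (0 - 5)) + (16 + 961 + 2635)) = 1/(1/(-311 - 5) + 3612) = 1/(1/(-316) + 3612) = 1/(-1/316 + 3612) = 1/(1141391/316) = 316/1141391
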